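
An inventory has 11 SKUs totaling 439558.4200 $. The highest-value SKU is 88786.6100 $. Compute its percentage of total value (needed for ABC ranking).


Top item = 88786.6100
Total = 439558.4200
Percentage = 88786.6100 / 439558.4200 * 100 = 20.1990

20.1990%


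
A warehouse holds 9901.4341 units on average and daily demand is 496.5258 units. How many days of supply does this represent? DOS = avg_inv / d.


DOS = 9901.4341 / 496.5258 = 19.9414

19.9414 days


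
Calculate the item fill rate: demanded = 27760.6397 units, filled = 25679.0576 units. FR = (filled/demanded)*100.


FR = 25679.0576 / 27760.6397 * 100 = 92.5017

92.5017%


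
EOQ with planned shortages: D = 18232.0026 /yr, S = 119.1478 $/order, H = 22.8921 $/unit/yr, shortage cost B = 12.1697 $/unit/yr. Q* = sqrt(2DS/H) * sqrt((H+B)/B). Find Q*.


sqrt(2DS/H) = 435.6446
sqrt((H+B)/B) = 1.6974
Q* = 435.6446 * 1.6974 = 739.4513

739.4513 units


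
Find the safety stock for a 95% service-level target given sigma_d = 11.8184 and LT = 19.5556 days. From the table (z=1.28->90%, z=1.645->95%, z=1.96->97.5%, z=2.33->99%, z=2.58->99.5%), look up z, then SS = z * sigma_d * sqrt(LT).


From the table, SL = 95% corresponds to z = 1.645
sqrt(LT) = sqrt(19.5556) = 4.4222
SS = 1.645 * 11.8184 * 4.4222 = 85.9726

85.9726 units


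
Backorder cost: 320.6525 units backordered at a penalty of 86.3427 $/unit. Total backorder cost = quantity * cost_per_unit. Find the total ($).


Total = 320.6525 * 86.3427 = 27686.0026

27686.0026 $


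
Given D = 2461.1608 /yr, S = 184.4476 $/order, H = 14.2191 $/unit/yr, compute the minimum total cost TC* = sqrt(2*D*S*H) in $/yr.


2*D*S*H = 12909668.8475
TC* = sqrt(12909668.8475) = 3593.0028

3593.0028 $/yr


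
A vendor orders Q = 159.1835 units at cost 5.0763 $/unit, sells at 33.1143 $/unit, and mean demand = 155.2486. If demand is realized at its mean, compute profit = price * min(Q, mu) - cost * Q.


Sales at mu = min(159.1835, 155.2486) = 155.2486
Revenue = 33.1143 * 155.2486 = 5140.9487
Total cost = 5.0763 * 159.1835 = 808.0632
Profit = 5140.9487 - 808.0632 = 4332.8855

4332.8855 $


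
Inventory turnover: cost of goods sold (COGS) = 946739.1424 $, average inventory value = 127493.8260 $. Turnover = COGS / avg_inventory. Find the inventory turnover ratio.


Turnover = 946739.1424 / 127493.8260 = 7.4258

7.4258


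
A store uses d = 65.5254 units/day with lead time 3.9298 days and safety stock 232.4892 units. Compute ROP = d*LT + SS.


d*LT = 65.5254 * 3.9298 = 257.5017
ROP = 257.5017 + 232.4892 = 489.9909

489.9909 units


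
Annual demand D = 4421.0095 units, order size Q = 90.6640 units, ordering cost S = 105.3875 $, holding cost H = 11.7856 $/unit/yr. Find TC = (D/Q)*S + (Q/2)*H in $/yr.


Ordering cost = D*S/Q = 5138.9652
Holding cost = Q*H/2 = 534.2648
TC = 5138.9652 + 534.2648 = 5673.2300

5673.2300 $/yr


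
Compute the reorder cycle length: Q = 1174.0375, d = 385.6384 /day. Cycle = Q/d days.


Cycle = 1174.0375 / 385.6384 = 3.0444

3.0444 days


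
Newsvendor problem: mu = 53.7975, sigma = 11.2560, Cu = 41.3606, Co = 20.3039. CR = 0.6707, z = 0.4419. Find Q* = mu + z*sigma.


CR = Cu/(Cu+Co) = 41.3606/(41.3606+20.3039) = 0.6707
z = 0.4419
Q* = 53.7975 + 0.4419 * 11.2560 = 58.7715

58.7715 units


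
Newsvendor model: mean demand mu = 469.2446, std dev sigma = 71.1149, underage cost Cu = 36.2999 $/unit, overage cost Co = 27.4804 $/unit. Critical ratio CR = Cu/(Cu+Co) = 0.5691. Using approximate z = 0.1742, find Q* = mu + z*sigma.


CR = Cu/(Cu+Co) = 36.2999/(36.2999+27.4804) = 0.5691
z = 0.1742
Q* = 469.2446 + 0.1742 * 71.1149 = 481.6328

481.6328 units


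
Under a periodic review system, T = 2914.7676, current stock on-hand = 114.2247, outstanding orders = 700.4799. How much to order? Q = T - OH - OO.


Inventory position = OH + OO = 114.2247 + 700.4799 = 814.7046
Q = 2914.7676 - 814.7046 = 2100.0630

2100.0630 units


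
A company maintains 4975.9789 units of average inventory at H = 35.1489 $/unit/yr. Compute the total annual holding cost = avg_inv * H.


Cost = 4975.9789 * 35.1489 = 174900.1848

174900.1848 $/yr


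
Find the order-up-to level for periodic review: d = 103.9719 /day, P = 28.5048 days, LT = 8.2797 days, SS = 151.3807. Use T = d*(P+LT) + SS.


P + LT = 36.7845
d*(P+LT) = 103.9719 * 36.7845 = 3824.5544
T = 3824.5544 + 151.3807 = 3975.9351

3975.9351 units


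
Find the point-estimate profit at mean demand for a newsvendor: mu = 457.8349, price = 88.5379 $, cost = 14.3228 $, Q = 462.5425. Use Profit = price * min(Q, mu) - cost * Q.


Sales at mu = min(462.5425, 457.8349) = 457.8349
Revenue = 88.5379 * 457.8349 = 40535.7406
Total cost = 14.3228 * 462.5425 = 6624.9037
Profit = 40535.7406 - 6624.9037 = 33910.8369

33910.8369 $


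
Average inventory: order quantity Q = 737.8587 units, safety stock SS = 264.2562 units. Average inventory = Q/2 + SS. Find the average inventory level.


Q/2 = 368.9293
Avg = 368.9293 + 264.2562 = 633.1855

633.1855 units


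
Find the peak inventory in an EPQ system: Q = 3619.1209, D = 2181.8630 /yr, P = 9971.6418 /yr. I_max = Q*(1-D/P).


D/P = 0.2188
1 - D/P = 0.7812
I_max = 3619.1209 * 0.7812 = 2827.2326

2827.2326 units


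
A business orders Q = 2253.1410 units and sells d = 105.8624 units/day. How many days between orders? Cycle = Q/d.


Cycle = 2253.1410 / 105.8624 = 21.2837

21.2837 days


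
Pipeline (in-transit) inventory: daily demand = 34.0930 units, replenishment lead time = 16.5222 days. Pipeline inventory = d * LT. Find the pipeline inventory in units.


Pipeline = 34.0930 * 16.5222 = 563.2914

563.2914 units


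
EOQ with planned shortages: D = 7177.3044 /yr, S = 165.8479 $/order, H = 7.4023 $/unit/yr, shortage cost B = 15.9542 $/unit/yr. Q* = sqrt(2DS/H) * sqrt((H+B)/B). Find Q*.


sqrt(2DS/H) = 567.1100
sqrt((H+B)/B) = 1.2099
Q* = 567.1100 * 1.2099 = 686.1731

686.1731 units


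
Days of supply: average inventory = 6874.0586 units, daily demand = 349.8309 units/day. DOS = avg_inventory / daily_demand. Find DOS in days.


DOS = 6874.0586 / 349.8309 = 19.6497

19.6497 days


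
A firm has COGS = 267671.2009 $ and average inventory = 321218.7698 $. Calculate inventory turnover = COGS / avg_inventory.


Turnover = 267671.2009 / 321218.7698 = 0.8333

0.8333


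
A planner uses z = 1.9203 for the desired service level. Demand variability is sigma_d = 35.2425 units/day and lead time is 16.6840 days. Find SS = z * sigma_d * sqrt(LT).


sqrt(LT) = sqrt(16.6840) = 4.0846
SS = 1.9203 * 35.2425 * 4.0846 = 276.4305

276.4305 units


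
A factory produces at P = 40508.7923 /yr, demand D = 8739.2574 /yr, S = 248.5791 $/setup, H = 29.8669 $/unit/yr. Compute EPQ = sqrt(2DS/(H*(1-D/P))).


1 - D/P = 1 - 0.2157 = 0.7843
H*(1-D/P) = 23.4235
2DS = 4344793.4783
EPQ = sqrt(185488.6877) = 430.6840

430.6840 units


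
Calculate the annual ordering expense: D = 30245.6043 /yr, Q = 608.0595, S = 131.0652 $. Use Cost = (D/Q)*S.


Number of orders = D/Q = 49.7412
Cost = 49.7412 * 131.0652 = 6519.3393

6519.3393 $/yr


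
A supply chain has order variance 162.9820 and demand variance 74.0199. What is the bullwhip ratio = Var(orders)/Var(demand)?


BW = 162.9820 / 74.0199 = 2.2019

2.2019


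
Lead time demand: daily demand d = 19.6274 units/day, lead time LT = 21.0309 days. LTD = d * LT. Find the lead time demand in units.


LTD = 19.6274 * 21.0309 = 412.7819

412.7819 units


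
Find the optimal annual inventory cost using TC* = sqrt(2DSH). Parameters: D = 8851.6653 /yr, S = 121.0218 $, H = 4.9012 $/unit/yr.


2*D*S*H = 10500766.7692
TC* = sqrt(10500766.7692) = 3240.4887

3240.4887 $/yr


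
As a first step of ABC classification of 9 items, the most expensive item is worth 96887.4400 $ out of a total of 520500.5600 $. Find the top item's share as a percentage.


Top item = 96887.4400
Total = 520500.5600
Percentage = 96887.4400 / 520500.5600 * 100 = 18.6143

18.6143%


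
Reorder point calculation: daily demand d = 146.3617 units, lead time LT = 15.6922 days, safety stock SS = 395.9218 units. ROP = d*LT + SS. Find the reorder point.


d*LT = 146.3617 * 15.6922 = 2296.7371
ROP = 2296.7371 + 395.9218 = 2692.6589

2692.6589 units


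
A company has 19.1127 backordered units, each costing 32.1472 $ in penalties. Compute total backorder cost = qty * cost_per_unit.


Total = 19.1127 * 32.1472 = 614.4198

614.4198 $


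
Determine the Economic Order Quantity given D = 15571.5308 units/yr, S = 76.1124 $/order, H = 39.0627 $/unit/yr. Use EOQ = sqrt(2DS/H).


2*D*S = 2 * 15571.5308 * 76.1124 = 2370373.1617
2*D*S/H = 60681.2423
EOQ = sqrt(60681.2423) = 246.3356

246.3356 units


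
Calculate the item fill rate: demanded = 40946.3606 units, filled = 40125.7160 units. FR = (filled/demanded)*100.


FR = 40125.7160 / 40946.3606 * 100 = 97.9958

97.9958%


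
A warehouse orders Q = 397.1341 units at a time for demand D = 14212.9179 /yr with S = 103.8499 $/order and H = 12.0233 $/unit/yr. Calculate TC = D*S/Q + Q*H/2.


Ordering cost = D*S/Q = 3716.6542
Holding cost = Q*H/2 = 2387.4312
TC = 3716.6542 + 2387.4312 = 6104.0854

6104.0854 $/yr


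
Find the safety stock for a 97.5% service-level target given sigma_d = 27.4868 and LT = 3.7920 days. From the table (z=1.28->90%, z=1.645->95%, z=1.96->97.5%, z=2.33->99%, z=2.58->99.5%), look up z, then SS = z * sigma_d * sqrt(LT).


From the table, SL = 97.5% corresponds to z = 1.96
sqrt(LT) = sqrt(3.7920) = 1.9473
SS = 1.96 * 27.4868 * 1.9473 = 104.9094

104.9094 units


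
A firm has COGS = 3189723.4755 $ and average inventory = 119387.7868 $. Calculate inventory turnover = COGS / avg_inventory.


Turnover = 3189723.4755 / 119387.7868 = 26.7173

26.7173


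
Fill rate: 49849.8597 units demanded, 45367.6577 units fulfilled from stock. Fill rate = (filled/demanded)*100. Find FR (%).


FR = 45367.6577 / 49849.8597 * 100 = 91.0086

91.0086%


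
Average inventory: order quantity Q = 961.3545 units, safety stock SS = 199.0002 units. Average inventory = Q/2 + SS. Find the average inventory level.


Q/2 = 480.6773
Avg = 480.6773 + 199.0002 = 679.6775

679.6775 units


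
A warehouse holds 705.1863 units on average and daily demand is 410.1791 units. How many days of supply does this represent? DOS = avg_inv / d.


DOS = 705.1863 / 410.1791 = 1.7192

1.7192 days


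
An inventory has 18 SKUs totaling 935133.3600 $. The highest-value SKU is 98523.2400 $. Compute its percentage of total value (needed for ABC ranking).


Top item = 98523.2400
Total = 935133.3600
Percentage = 98523.2400 / 935133.3600 * 100 = 10.5357

10.5357%


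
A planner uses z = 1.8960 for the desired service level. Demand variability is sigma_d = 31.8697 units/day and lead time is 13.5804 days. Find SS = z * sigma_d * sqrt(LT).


sqrt(LT) = sqrt(13.5804) = 3.6852
SS = 1.8960 * 31.8697 * 3.6852 = 222.6756

222.6756 units


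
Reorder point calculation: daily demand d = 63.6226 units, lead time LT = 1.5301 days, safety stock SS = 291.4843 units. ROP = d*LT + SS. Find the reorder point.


d*LT = 63.6226 * 1.5301 = 97.3489
ROP = 97.3489 + 291.4843 = 388.8332

388.8332 units


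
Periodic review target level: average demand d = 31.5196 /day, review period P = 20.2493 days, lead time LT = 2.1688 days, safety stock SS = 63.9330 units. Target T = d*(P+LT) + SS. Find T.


P + LT = 22.4181
d*(P+LT) = 31.5196 * 22.4181 = 706.6095
T = 706.6095 + 63.9330 = 770.5425

770.5425 units


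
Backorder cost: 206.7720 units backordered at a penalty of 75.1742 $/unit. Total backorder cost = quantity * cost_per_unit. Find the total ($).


Total = 206.7720 * 75.1742 = 15543.9197

15543.9197 $


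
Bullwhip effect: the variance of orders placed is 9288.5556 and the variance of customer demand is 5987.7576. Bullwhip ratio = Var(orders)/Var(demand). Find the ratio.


BW = 9288.5556 / 5987.7576 = 1.5513

1.5513


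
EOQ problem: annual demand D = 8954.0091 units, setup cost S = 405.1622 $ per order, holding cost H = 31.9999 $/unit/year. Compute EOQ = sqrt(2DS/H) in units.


2*D*S = 2 * 8954.0091 * 405.1622 = 7255652.0516
2*D*S/H = 226739.8352
EOQ = sqrt(226739.8352) = 476.1721

476.1721 units


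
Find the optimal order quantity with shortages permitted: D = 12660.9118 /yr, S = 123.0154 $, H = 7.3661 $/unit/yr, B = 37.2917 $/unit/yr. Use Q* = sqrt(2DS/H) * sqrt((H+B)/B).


sqrt(2DS/H) = 650.2920
sqrt((H+B)/B) = 1.0943
Q* = 650.2920 * 1.0943 = 711.6247

711.6247 units


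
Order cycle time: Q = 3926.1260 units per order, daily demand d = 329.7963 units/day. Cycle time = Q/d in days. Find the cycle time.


Cycle = 3926.1260 / 329.7963 = 11.9047

11.9047 days


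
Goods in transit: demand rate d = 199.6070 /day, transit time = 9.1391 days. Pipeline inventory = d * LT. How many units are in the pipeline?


Pipeline = 199.6070 * 9.1391 = 1824.2283

1824.2283 units


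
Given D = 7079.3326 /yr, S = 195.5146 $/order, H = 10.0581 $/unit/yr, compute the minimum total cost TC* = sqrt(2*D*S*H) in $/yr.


2*D*S*H = 27843091.5480
TC* = sqrt(27843091.5480) = 5276.6553

5276.6553 $/yr


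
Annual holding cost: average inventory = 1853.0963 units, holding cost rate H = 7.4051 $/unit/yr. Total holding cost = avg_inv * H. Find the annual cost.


Cost = 1853.0963 * 7.4051 = 13722.3634

13722.3634 $/yr


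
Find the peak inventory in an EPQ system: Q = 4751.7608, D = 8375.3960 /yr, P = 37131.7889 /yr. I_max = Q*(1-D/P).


D/P = 0.2256
1 - D/P = 0.7744
I_max = 4751.7608 * 0.7744 = 3679.9601

3679.9601 units


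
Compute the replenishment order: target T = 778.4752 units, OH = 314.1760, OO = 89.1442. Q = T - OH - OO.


Inventory position = OH + OO = 314.1760 + 89.1442 = 403.3202
Q = 778.4752 - 403.3202 = 375.1550

375.1550 units


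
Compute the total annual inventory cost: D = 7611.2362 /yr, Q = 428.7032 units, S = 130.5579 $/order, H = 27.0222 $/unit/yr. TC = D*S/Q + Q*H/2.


Ordering cost = D*S/Q = 2317.9370
Holding cost = Q*H/2 = 5792.2518
TC = 2317.9370 + 5792.2518 = 8110.1888

8110.1888 $/yr


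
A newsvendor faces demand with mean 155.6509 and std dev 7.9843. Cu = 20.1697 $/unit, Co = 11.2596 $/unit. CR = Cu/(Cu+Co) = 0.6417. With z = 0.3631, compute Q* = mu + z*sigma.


CR = Cu/(Cu+Co) = 20.1697/(20.1697+11.2596) = 0.6417
z = 0.3631
Q* = 155.6509 + 0.3631 * 7.9843 = 158.5500

158.5500 units


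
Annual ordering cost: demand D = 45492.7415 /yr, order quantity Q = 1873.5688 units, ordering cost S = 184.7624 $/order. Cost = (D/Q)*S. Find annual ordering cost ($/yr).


Number of orders = D/Q = 24.2813
Cost = 24.2813 * 184.7624 = 4486.2767

4486.2767 $/yr


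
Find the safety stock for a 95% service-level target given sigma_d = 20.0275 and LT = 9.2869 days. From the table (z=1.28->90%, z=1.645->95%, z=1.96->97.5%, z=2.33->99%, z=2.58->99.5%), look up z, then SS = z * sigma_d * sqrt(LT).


From the table, SL = 95% corresponds to z = 1.645
sqrt(LT) = sqrt(9.2869) = 3.0474
SS = 1.645 * 20.0275 * 3.0474 = 100.3987

100.3987 units


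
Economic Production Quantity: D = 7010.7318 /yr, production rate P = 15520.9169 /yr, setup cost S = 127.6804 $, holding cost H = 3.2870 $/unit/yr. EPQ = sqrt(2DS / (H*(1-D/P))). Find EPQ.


1 - D/P = 1 - 0.4517 = 0.5483
H*(1-D/P) = 1.8023
2DS = 1790266.0810
EPQ = sqrt(993336.1636) = 996.6625

996.6625 units


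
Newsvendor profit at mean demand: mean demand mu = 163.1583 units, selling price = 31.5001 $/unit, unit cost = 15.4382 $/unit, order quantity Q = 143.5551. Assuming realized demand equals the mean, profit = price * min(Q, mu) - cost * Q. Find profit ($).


Sales at mu = min(143.5551, 163.1583) = 143.5551
Revenue = 31.5001 * 143.5551 = 4522.0000
Total cost = 15.4382 * 143.5551 = 2216.2323
Profit = 4522.0000 - 2216.2323 = 2305.7677

2305.7677 $


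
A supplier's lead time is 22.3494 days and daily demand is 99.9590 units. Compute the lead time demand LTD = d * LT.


LTD = 99.9590 * 22.3494 = 2234.0237

2234.0237 units


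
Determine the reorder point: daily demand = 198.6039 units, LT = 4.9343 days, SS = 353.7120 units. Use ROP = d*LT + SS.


d*LT = 198.6039 * 4.9343 = 979.9712
ROP = 979.9712 + 353.7120 = 1333.6832

1333.6832 units


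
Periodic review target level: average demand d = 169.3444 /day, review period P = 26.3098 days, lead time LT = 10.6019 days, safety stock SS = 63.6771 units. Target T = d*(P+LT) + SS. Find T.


P + LT = 36.9117
d*(P+LT) = 169.3444 * 36.9117 = 6250.7897
T = 6250.7897 + 63.6771 = 6314.4668

6314.4668 units


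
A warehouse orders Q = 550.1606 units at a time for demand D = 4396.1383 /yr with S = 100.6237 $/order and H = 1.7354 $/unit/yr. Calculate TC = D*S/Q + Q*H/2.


Ordering cost = D*S/Q = 804.0483
Holding cost = Q*H/2 = 477.3744
TC = 804.0483 + 477.3744 = 1281.4227

1281.4227 $/yr


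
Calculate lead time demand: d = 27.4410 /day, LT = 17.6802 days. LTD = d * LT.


LTD = 27.4410 * 17.6802 = 485.1624

485.1624 units


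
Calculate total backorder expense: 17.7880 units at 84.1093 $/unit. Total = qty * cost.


Total = 17.7880 * 84.1093 = 1496.1362

1496.1362 $


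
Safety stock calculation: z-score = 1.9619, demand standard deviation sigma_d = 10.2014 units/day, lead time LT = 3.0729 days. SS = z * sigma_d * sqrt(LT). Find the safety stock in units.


sqrt(LT) = sqrt(3.0729) = 1.7530
SS = 1.9619 * 10.2014 * 1.7530 = 35.0841

35.0841 units


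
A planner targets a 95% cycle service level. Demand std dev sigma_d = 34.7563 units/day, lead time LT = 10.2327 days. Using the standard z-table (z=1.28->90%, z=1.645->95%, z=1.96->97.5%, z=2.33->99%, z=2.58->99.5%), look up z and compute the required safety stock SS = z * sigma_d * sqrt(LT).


From the table, SL = 95% corresponds to z = 1.645
sqrt(LT) = sqrt(10.2327) = 3.1989
SS = 1.645 * 34.7563 * 3.1989 = 182.8919

182.8919 units


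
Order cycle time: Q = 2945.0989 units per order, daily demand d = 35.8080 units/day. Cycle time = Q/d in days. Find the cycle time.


Cycle = 2945.0989 / 35.8080 = 82.2470

82.2470 days


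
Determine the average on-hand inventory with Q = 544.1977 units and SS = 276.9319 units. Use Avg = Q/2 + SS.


Q/2 = 272.0989
Avg = 272.0989 + 276.9319 = 549.0308

549.0308 units


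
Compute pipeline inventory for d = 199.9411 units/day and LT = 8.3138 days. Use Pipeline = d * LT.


Pipeline = 199.9411 * 8.3138 = 1662.2703

1662.2703 units


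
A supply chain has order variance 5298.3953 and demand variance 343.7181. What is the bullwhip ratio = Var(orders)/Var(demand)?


BW = 5298.3953 / 343.7181 = 15.4149

15.4149


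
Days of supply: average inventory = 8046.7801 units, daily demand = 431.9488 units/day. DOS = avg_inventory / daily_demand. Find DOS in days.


DOS = 8046.7801 / 431.9488 = 18.6290

18.6290 days


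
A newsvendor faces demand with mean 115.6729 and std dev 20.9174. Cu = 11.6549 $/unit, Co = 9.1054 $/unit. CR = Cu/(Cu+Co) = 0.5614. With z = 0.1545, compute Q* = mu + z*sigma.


CR = Cu/(Cu+Co) = 11.6549/(11.6549+9.1054) = 0.5614
z = 0.1545
Q* = 115.6729 + 0.1545 * 20.9174 = 118.9046

118.9046 units


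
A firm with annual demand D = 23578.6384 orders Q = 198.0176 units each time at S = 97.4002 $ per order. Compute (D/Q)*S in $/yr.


Number of orders = D/Q = 119.0734
Cost = 119.0734 * 97.4002 = 11597.7777

11597.7777 $/yr


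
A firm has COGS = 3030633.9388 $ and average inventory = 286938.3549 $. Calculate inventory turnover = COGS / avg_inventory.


Turnover = 3030633.9388 / 286938.3549 = 10.5620

10.5620


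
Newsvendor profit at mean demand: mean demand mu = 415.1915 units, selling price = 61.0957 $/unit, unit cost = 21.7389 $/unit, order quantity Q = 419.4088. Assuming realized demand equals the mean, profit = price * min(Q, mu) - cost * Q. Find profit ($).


Sales at mu = min(419.4088, 415.1915) = 415.1915
Revenue = 61.0957 * 415.1915 = 25366.4153
Total cost = 21.7389 * 419.4088 = 9117.4860
Profit = 25366.4153 - 9117.4860 = 16248.9294

16248.9294 $


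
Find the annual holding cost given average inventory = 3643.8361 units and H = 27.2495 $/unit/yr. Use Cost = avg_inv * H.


Cost = 3643.8361 * 27.2495 = 99292.7118

99292.7118 $/yr


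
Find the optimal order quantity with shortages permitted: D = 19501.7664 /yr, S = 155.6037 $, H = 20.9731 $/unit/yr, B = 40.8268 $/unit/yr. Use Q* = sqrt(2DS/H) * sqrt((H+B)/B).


sqrt(2DS/H) = 537.9360
sqrt((H+B)/B) = 1.2303
Q* = 537.9360 * 1.2303 = 661.8382

661.8382 units


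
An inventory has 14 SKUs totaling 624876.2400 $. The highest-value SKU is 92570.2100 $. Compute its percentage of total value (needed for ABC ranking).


Top item = 92570.2100
Total = 624876.2400
Percentage = 92570.2100 / 624876.2400 * 100 = 14.8142

14.8142%


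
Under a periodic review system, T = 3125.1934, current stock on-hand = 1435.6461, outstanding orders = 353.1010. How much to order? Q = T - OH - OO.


Inventory position = OH + OO = 1435.6461 + 353.1010 = 1788.7471
Q = 3125.1934 - 1788.7471 = 1336.4463

1336.4463 units


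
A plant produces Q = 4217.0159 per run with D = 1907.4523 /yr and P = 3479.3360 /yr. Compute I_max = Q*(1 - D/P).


D/P = 0.5482
1 - D/P = 0.4518
I_max = 4217.0159 * 0.4518 = 1905.1505

1905.1505 units


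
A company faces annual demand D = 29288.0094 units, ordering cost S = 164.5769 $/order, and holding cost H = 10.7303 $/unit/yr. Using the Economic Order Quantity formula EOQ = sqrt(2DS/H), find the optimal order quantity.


2*D*S = 2 * 29288.0094 * 164.5769 = 9640259.5884
2*D*S/H = 898414.7310
EOQ = sqrt(898414.7310) = 947.8474

947.8474 units


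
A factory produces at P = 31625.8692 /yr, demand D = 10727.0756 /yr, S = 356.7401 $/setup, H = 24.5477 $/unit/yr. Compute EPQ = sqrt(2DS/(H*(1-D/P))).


1 - D/P = 1 - 0.3392 = 0.6608
H*(1-D/P) = 16.2214
2DS = 7653556.0445
EPQ = sqrt(471817.1395) = 686.8895

686.8895 units


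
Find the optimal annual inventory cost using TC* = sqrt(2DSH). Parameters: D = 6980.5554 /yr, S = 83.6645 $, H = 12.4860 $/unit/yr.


2*D*S*H = 14584264.2406
TC* = sqrt(14584264.2406) = 3818.9350

3818.9350 $/yr


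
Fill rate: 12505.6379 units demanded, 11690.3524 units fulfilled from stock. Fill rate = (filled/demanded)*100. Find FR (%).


FR = 11690.3524 / 12505.6379 * 100 = 93.4807

93.4807%


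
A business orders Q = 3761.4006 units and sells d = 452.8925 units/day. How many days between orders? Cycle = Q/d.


Cycle = 3761.4006 / 452.8925 = 8.3053

8.3053 days


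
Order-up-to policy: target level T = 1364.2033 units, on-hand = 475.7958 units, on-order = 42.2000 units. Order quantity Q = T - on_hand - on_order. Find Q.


Inventory position = OH + OO = 475.7958 + 42.2000 = 517.9958
Q = 1364.2033 - 517.9958 = 846.2075

846.2075 units


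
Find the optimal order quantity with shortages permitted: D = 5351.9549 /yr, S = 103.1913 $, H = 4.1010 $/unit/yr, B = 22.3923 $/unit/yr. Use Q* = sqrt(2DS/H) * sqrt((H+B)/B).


sqrt(2DS/H) = 518.9767
sqrt((H+B)/B) = 1.0877
Q* = 518.9767 * 1.0877 = 564.5034

564.5034 units


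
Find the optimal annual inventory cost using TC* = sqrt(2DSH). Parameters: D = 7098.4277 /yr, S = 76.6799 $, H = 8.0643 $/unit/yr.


2*D*S*H = 8778905.4641
TC* = sqrt(8778905.4641) = 2962.9218

2962.9218 $/yr


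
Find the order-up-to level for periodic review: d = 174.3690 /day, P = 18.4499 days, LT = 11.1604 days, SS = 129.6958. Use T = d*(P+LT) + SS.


P + LT = 29.6103
d*(P+LT) = 174.3690 * 29.6103 = 5163.1184
T = 5163.1184 + 129.6958 = 5292.8142

5292.8142 units


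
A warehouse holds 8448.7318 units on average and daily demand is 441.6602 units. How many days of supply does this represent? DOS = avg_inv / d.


DOS = 8448.7318 / 441.6602 = 19.1295

19.1295 days


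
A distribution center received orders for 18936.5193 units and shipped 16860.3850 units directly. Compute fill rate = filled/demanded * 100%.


FR = 16860.3850 / 18936.5193 * 100 = 89.0363

89.0363%


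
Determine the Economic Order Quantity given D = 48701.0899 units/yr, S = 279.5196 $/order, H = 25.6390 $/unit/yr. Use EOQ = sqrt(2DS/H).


2*D*S = 2 * 48701.0899 * 279.5196 = 27225818.3368
2*D*S/H = 1061890.8045
EOQ = sqrt(1061890.8045) = 1030.4809

1030.4809 units


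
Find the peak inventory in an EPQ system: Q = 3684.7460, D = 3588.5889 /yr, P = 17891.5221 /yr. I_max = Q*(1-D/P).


D/P = 0.2006
1 - D/P = 0.7994
I_max = 3684.7460 * 0.7994 = 2945.6787

2945.6787 units


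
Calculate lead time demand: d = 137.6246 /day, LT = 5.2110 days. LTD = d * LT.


LTD = 137.6246 * 5.2110 = 717.1618

717.1618 units


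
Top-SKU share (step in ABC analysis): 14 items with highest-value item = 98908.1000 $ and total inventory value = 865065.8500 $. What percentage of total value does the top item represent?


Top item = 98908.1000
Total = 865065.8500
Percentage = 98908.1000 / 865065.8500 * 100 = 11.4336

11.4336%


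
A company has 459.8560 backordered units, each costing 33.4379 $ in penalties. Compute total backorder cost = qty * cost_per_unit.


Total = 459.8560 * 33.4379 = 15376.6189

15376.6189 $


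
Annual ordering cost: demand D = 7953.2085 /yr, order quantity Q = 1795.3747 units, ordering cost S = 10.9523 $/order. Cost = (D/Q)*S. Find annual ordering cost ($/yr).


Number of orders = D/Q = 4.4298
Cost = 4.4298 * 10.9523 = 48.5169

48.5169 $/yr


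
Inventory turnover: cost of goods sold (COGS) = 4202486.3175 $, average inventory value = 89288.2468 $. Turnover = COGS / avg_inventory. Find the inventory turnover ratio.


Turnover = 4202486.3175 / 89288.2468 = 47.0665

47.0665


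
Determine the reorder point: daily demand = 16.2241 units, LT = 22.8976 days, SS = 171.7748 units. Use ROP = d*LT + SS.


d*LT = 16.2241 * 22.8976 = 371.4930
ROP = 371.4930 + 171.7748 = 543.2678

543.2678 units


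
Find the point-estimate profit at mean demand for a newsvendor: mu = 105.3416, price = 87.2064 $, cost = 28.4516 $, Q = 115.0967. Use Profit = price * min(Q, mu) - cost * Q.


Sales at mu = min(115.0967, 105.3416) = 105.3416
Revenue = 87.2064 * 105.3416 = 9186.4617
Total cost = 28.4516 * 115.0967 = 3274.6853
Profit = 9186.4617 - 3274.6853 = 5911.7764

5911.7764 $


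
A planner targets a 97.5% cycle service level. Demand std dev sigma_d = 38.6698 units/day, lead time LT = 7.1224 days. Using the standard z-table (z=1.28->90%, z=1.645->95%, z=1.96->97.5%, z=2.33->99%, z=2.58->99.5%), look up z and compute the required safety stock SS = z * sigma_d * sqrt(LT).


From the table, SL = 97.5% corresponds to z = 1.96
sqrt(LT) = sqrt(7.1224) = 2.6688
SS = 1.96 * 38.6698 * 2.6688 = 202.2745

202.2745 units


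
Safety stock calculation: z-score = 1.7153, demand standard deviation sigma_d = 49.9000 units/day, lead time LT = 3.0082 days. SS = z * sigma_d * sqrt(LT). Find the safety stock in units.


sqrt(LT) = sqrt(3.0082) = 1.7344
SS = 1.7153 * 49.9000 * 1.7344 = 148.4547

148.4547 units


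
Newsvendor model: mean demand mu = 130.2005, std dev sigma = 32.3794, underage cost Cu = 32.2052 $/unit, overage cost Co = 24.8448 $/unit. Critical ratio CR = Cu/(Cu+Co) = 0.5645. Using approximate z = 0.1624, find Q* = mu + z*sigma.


CR = Cu/(Cu+Co) = 32.2052/(32.2052+24.8448) = 0.5645
z = 0.1624
Q* = 130.2005 + 0.1624 * 32.3794 = 135.4589

135.4589 units


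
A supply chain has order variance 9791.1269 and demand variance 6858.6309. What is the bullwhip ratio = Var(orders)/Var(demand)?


BW = 9791.1269 / 6858.6309 = 1.4276

1.4276


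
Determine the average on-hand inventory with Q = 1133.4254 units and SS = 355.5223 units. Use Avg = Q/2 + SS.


Q/2 = 566.7127
Avg = 566.7127 + 355.5223 = 922.2350

922.2350 units


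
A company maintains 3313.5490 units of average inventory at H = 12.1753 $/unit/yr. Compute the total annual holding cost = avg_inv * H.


Cost = 3313.5490 * 12.1753 = 40343.4531

40343.4531 $/yr


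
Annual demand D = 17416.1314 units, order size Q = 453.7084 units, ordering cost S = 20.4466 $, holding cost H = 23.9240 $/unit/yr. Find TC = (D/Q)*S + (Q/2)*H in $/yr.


Ordering cost = D*S/Q = 784.8668
Holding cost = Q*H/2 = 5427.2599
TC = 784.8668 + 5427.2599 = 6212.1267

6212.1267 $/yr


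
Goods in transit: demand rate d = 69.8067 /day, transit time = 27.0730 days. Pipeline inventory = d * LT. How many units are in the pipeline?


Pipeline = 69.8067 * 27.0730 = 1889.8768

1889.8768 units


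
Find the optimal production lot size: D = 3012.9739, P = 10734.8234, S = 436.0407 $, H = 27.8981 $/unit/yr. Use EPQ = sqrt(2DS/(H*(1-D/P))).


1 - D/P = 1 - 0.2807 = 0.7193
H*(1-D/P) = 20.0679
2DS = 2627558.4969
EPQ = sqrt(130933.6691) = 361.8476

361.8476 units


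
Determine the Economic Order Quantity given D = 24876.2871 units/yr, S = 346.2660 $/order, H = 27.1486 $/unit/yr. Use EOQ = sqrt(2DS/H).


2*D*S = 2 * 24876.2871 * 346.2660 = 17227624.8579
2*D*S/H = 634567.7073
EOQ = sqrt(634567.7073) = 796.5976

796.5976 units


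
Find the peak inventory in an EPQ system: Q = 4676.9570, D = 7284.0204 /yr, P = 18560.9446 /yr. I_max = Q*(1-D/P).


D/P = 0.3924
1 - D/P = 0.6076
I_max = 4676.9570 * 0.6076 = 2841.5412

2841.5412 units


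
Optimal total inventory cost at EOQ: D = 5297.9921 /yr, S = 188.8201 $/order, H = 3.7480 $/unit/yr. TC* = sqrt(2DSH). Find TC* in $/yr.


2*D*S*H = 7498754.0163
TC* = sqrt(7498754.0163) = 2738.3853

2738.3853 $/yr


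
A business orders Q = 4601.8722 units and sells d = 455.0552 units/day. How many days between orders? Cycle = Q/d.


Cycle = 4601.8722 / 455.0552 = 10.1128

10.1128 days


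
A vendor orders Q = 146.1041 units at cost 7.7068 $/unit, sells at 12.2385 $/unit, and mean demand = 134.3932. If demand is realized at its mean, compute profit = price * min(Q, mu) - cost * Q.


Sales at mu = min(146.1041, 134.3932) = 134.3932
Revenue = 12.2385 * 134.3932 = 1644.7712
Total cost = 7.7068 * 146.1041 = 1125.9951
Profit = 1644.7712 - 1125.9951 = 518.7761

518.7761 $


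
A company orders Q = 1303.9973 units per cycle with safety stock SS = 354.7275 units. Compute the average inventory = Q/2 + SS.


Q/2 = 651.9986
Avg = 651.9986 + 354.7275 = 1006.7261

1006.7261 units


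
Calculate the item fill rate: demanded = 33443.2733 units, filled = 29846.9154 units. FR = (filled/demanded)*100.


FR = 29846.9154 / 33443.2733 * 100 = 89.2464

89.2464%


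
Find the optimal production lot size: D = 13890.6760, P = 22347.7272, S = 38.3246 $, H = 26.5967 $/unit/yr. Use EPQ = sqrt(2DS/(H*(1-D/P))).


1 - D/P = 1 - 0.6216 = 0.3784
H*(1-D/P) = 10.0650
2DS = 1064709.2029
EPQ = sqrt(105783.4324) = 325.2437

325.2437 units


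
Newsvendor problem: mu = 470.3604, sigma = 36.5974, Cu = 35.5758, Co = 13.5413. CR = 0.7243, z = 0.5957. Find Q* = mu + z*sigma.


CR = Cu/(Cu+Co) = 35.5758/(35.5758+13.5413) = 0.7243
z = 0.5957
Q* = 470.3604 + 0.5957 * 36.5974 = 492.1615

492.1615 units


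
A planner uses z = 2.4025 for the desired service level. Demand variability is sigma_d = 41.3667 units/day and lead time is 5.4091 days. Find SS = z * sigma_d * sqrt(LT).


sqrt(LT) = sqrt(5.4091) = 2.3257
SS = 2.4025 * 41.3667 * 2.3257 = 231.1409

231.1409 units


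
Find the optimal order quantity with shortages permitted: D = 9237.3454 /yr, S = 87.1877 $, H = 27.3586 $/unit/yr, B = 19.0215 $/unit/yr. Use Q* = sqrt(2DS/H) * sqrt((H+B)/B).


sqrt(2DS/H) = 242.6438
sqrt((H+B)/B) = 1.5615
Q* = 242.6438 * 1.5615 = 378.8896

378.8896 units


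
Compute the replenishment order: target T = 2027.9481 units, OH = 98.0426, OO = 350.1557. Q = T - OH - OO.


Inventory position = OH + OO = 98.0426 + 350.1557 = 448.1983
Q = 2027.9481 - 448.1983 = 1579.7498

1579.7498 units


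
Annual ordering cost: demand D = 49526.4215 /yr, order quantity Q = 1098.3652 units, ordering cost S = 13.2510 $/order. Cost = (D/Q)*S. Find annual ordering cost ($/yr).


Number of orders = D/Q = 45.0910
Cost = 45.0910 * 13.2510 = 597.5013

597.5013 $/yr


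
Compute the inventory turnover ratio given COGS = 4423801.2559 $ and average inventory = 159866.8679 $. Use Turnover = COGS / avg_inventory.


Turnover = 4423801.2559 / 159866.8679 = 27.6718

27.6718


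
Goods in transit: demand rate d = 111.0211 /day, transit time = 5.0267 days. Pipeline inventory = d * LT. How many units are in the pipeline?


Pipeline = 111.0211 * 5.0267 = 558.0698

558.0698 units


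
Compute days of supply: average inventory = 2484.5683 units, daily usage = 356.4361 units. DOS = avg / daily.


DOS = 2484.5683 / 356.4361 = 6.9706

6.9706 days


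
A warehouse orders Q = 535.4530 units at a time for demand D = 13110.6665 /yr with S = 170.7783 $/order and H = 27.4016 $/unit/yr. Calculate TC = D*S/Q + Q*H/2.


Ordering cost = D*S/Q = 4181.5385
Holding cost = Q*H/2 = 7336.1345
TC = 4181.5385 + 7336.1345 = 11517.6730

11517.6730 $/yr


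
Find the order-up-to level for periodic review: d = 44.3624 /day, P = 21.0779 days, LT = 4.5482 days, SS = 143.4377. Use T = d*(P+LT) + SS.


P + LT = 25.6261
d*(P+LT) = 44.3624 * 25.6261 = 1136.8353
T = 1136.8353 + 143.4377 = 1280.2730

1280.2730 units


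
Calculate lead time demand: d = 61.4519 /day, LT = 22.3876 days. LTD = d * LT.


LTD = 61.4519 * 22.3876 = 1375.7606

1375.7606 units


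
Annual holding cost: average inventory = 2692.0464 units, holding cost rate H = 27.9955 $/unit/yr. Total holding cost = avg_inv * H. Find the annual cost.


Cost = 2692.0464 * 27.9955 = 75365.1850

75365.1850 $/yr


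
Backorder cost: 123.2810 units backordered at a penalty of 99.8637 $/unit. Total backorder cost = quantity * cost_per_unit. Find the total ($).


Total = 123.2810 * 99.8637 = 12311.2968

12311.2968 $


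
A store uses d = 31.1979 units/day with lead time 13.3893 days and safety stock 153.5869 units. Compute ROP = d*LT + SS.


d*LT = 31.1979 * 13.3893 = 417.7180
ROP = 417.7180 + 153.5869 = 571.3049

571.3049 units


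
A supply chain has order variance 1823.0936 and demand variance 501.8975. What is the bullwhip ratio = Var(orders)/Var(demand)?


BW = 1823.0936 / 501.8975 = 3.6324

3.6324


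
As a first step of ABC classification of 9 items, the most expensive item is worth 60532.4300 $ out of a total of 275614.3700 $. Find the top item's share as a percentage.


Top item = 60532.4300
Total = 275614.3700
Percentage = 60532.4300 / 275614.3700 * 100 = 21.9627

21.9627%


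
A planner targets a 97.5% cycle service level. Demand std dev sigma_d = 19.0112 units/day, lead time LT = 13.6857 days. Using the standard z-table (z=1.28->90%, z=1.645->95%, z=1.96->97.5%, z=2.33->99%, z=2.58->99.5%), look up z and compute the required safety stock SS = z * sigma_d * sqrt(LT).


From the table, SL = 97.5% corresponds to z = 1.96
sqrt(LT) = sqrt(13.6857) = 3.6994
SS = 1.96 * 19.0112 * 3.6994 = 137.8476

137.8476 units


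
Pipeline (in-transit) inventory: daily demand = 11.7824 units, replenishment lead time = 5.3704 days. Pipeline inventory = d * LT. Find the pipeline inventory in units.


Pipeline = 11.7824 * 5.3704 = 63.2762

63.2762 units


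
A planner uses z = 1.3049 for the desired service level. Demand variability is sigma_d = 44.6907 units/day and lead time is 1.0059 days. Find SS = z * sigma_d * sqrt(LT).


sqrt(LT) = sqrt(1.0059) = 1.0029
SS = 1.3049 * 44.6907 * 1.0029 = 58.4887

58.4887 units


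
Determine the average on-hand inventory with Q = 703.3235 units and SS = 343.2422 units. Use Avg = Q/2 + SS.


Q/2 = 351.6617
Avg = 351.6617 + 343.2422 = 694.9040

694.9040 units


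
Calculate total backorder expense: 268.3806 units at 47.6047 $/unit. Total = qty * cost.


Total = 268.3806 * 47.6047 = 12776.1779

12776.1779 $


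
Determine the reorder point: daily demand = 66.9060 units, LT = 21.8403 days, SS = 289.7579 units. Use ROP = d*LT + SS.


d*LT = 66.9060 * 21.8403 = 1461.2471
ROP = 1461.2471 + 289.7579 = 1751.0050

1751.0050 units


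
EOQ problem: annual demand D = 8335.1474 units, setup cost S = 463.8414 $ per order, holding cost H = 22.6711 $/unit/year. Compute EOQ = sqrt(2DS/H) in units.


2*D*S = 2 * 8335.1474 * 463.8414 = 7732372.8784
2*D*S/H = 341067.3888
EOQ = sqrt(341067.3888) = 584.0098

584.0098 units


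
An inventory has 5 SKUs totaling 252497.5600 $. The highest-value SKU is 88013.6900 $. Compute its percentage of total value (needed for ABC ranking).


Top item = 88013.6900
Total = 252497.5600
Percentage = 88013.6900 / 252497.5600 * 100 = 34.8572

34.8572%


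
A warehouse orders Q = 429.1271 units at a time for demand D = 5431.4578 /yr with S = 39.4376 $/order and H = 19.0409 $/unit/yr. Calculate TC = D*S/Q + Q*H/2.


Ordering cost = D*S/Q = 499.1613
Holding cost = Q*H/2 = 4085.4831
TC = 499.1613 + 4085.4831 = 4584.6444

4584.6444 $/yr


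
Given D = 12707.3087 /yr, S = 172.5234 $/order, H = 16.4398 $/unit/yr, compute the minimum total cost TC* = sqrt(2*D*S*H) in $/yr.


2*D*S*H = 72082213.4631
TC* = sqrt(72082213.4631) = 8490.1245

8490.1245 $/yr


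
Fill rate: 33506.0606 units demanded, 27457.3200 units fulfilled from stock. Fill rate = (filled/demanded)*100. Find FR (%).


FR = 27457.3200 / 33506.0606 * 100 = 81.9473

81.9473%


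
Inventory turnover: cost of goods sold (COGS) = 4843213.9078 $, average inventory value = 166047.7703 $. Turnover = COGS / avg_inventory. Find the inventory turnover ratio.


Turnover = 4843213.9078 / 166047.7703 = 29.1676

29.1676


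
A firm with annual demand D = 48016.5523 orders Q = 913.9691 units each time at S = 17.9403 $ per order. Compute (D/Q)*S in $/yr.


Number of orders = D/Q = 52.5363
Cost = 52.5363 * 17.9403 = 942.5169

942.5169 $/yr


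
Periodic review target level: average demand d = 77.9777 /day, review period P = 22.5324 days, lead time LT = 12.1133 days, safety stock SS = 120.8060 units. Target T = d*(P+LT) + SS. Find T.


P + LT = 34.6457
d*(P+LT) = 77.9777 * 34.6457 = 2701.5920
T = 2701.5920 + 120.8060 = 2822.3980

2822.3980 units


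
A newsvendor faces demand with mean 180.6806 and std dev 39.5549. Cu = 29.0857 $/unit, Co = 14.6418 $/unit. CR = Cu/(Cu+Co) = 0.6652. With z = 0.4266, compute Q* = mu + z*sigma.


CR = Cu/(Cu+Co) = 29.0857/(29.0857+14.6418) = 0.6652
z = 0.4266
Q* = 180.6806 + 0.4266 * 39.5549 = 197.5547

197.5547 units


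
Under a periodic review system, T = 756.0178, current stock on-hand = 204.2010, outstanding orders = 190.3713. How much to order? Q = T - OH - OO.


Inventory position = OH + OO = 204.2010 + 190.3713 = 394.5723
Q = 756.0178 - 394.5723 = 361.4455

361.4455 units


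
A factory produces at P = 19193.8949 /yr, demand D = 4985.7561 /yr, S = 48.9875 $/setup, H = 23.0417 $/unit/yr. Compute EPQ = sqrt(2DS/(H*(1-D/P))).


1 - D/P = 1 - 0.2598 = 0.7402
H*(1-D/P) = 17.0564
2DS = 488479.4539
EPQ = sqrt(28638.9905) = 169.2306

169.2306 units


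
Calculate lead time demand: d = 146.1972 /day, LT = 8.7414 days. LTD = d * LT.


LTD = 146.1972 * 8.7414 = 1277.9682

1277.9682 units


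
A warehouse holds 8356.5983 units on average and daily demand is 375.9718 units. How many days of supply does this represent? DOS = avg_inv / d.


DOS = 8356.5983 / 375.9718 = 22.2267

22.2267 days


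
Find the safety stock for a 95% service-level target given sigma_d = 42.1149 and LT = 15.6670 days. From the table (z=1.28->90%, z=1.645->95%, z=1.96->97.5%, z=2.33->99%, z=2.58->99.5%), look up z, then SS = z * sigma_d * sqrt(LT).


From the table, SL = 95% corresponds to z = 1.645
sqrt(LT) = sqrt(15.6670) = 3.9582
SS = 1.645 * 42.1149 * 3.9582 = 274.2171

274.2171 units


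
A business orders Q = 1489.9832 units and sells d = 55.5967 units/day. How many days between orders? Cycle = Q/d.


Cycle = 1489.9832 / 55.5967 = 26.7998

26.7998 days
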